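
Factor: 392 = 2^3*7^2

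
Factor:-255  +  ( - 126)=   -  381 = - 3^1 * 127^1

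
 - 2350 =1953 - 4303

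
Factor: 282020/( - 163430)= -2^1*239^1*277^( - 1) = - 478/277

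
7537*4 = 30148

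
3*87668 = 263004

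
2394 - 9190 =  - 6796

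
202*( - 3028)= - 611656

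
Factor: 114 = 2^1*3^1 * 19^1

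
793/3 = 264 + 1/3 = 264.33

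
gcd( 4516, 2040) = 4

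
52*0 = 0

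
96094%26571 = 16381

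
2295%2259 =36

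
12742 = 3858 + 8884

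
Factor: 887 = 887^1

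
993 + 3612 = 4605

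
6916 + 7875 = 14791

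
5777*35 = 202195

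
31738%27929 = 3809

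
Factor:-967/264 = - 2^(  -  3)*3^ ( - 1) * 11^ ( - 1 )*967^1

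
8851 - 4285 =4566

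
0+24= 24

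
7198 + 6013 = 13211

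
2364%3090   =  2364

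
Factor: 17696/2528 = 7 = 7^1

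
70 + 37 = 107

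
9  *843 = 7587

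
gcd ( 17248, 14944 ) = 32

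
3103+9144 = 12247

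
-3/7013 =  -1  +  7010/7013 = - 0.00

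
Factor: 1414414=2^1*263^1*2689^1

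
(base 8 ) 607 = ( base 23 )H0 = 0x187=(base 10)391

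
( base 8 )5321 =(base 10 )2769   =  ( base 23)559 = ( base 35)294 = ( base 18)89F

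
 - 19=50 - 69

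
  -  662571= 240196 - 902767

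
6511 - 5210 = 1301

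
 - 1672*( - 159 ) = 265848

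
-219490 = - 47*4670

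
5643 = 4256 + 1387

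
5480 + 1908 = 7388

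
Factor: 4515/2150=21/10 = 2^(-1)*3^1*5^( - 1)*7^1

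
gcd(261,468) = 9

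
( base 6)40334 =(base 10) 5314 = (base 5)132224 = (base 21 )c11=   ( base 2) 1010011000010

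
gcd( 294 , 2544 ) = 6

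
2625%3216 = 2625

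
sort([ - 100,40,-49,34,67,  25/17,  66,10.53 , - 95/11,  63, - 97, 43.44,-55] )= [  -  100,-97, - 55, - 49, - 95/11, 25/17, 10.53 , 34, 40,43.44, 63,66,67 ] 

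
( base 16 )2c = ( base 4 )230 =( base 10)44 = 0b101100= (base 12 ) 38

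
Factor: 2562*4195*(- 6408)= - 2^4*3^3*5^1*7^1*61^1 * 89^1*839^1 = - 68870556720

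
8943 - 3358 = 5585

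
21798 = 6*3633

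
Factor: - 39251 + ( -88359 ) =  - 2^1*5^1*7^1*1823^1 = - 127610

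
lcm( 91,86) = 7826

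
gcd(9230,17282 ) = 2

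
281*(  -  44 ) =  - 12364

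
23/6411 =23/6411 = 0.00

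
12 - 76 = -64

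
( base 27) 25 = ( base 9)65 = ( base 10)59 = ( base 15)3e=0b111011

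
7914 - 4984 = 2930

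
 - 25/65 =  - 1+8/13 = -0.38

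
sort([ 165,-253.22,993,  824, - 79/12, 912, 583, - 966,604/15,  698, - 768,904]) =[ - 966, - 768, - 253.22, - 79/12 , 604/15,165,583,  698, 824, 904,912,993 ] 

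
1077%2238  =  1077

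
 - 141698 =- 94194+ - 47504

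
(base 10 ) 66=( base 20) 36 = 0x42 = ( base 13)51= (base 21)33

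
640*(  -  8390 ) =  - 5369600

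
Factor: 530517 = 3^1*13^1*61^1 * 223^1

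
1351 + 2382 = 3733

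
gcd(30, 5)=5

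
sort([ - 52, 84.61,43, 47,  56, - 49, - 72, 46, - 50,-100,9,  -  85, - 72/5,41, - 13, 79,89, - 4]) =[-100, - 85, - 72, - 52, - 50, - 49, - 72/5, - 13, - 4,9,41, 43,46,47, 56,79, 84.61, 89]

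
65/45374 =65/45374 = 0.00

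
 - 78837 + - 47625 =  - 126462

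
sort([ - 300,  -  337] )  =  [ - 337,- 300]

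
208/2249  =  16/173= 0.09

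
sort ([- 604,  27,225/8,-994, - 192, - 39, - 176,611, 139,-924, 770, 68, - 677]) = [-994, - 924, - 677,-604,  -  192, - 176, - 39 , 27, 225/8,68,139,611 , 770]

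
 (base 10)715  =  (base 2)1011001011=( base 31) N2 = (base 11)5A0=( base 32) mb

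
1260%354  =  198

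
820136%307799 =204538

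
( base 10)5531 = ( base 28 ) 71f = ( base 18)h15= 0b1010110011011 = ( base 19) f62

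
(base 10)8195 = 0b10000000000011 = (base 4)2000003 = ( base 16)2003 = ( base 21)IC5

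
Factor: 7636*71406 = 545256216 = 2^3  *3^2  *  23^1*83^1 *3967^1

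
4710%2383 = 2327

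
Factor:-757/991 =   -  757^1*991^( - 1 ) 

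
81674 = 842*97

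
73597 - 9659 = 63938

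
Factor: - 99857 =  - 61^1*1637^1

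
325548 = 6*54258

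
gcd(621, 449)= 1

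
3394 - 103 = 3291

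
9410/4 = 4705/2 = 2352.50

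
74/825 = 74/825 = 0.09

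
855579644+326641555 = 1182221199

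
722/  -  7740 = -361/3870 = - 0.09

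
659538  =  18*36641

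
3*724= 2172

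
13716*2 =27432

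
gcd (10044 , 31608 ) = 36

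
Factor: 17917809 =3^1*7^1*13^1*65633^1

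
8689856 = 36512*238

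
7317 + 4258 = 11575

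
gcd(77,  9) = 1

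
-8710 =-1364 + - 7346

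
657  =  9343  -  8686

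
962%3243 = 962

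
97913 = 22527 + 75386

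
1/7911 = 1/7911  =  0.00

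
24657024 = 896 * 27519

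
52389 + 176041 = 228430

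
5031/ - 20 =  - 5031/20  =  - 251.55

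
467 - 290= 177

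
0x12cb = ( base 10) 4811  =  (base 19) d64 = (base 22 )9KF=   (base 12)294b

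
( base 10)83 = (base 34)2f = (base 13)65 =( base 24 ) 3b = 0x53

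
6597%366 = 9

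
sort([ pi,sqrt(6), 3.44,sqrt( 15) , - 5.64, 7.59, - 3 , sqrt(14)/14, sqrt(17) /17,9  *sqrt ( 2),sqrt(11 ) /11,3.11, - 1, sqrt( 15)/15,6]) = [ - 5.64, - 3, - 1,  sqrt(17)/17,sqrt( 15)/15,sqrt(14 ) /14 , sqrt( 11)/11, sqrt(6 ),3.11,pi,  3.44, sqrt(15), 6,7.59, 9*sqrt( 2) ]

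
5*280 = 1400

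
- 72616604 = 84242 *( - 862)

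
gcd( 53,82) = 1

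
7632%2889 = 1854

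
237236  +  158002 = 395238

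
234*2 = 468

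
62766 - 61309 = 1457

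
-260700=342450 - 603150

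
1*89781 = 89781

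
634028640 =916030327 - 282001687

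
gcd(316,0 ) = 316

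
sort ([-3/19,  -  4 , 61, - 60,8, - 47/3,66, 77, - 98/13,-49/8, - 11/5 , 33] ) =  [ - 60, - 47/3 ,-98/13, - 49/8,- 4 , - 11/5,  -  3/19,  8 , 33,61, 66,77 ] 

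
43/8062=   43/8062 = 0.01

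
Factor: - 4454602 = -2^1*2227301^1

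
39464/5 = 7892  +  4/5 = 7892.80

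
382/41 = 382/41= 9.32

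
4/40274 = 2/20137 = 0.00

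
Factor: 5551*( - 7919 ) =  -  7^1*13^1*61^1*7919^1=- 43958369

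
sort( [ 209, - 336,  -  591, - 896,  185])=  [ - 896,-591, - 336 , 185  ,  209 ]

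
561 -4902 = -4341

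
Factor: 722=2^1* 19^2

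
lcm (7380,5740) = 51660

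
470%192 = 86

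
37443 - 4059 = 33384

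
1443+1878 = 3321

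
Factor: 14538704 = 2^4*908669^1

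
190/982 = 95/491 = 0.19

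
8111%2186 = 1553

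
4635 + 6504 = 11139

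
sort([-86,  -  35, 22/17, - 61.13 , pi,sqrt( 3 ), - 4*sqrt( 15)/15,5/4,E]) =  [ - 86, - 61.13, - 35  , - 4*sqrt ( 15 )/15, 5/4,22/17,sqrt( 3), E,pi] 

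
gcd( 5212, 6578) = 2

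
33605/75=6721/15= 448.07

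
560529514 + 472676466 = 1033205980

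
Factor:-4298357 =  - 7^1*614051^1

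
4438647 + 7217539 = 11656186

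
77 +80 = 157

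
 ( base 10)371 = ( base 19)10A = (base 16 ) 173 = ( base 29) cn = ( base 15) 19b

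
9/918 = 1/102 = 0.01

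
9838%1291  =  801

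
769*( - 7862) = -6045878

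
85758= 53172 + 32586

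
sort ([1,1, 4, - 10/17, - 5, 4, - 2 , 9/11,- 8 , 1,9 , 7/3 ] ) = [ - 8, - 5 ,  -  2, - 10/17, 9/11, 1,  1, 1 , 7/3, 4, 4,9]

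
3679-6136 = -2457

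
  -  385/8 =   -  49 + 7/8=-  48.12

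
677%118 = 87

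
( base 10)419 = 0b110100011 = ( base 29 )ed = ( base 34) CB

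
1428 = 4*357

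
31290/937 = 33+369/937   =  33.39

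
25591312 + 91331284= 116922596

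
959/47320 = 137/6760 = 0.02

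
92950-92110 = 840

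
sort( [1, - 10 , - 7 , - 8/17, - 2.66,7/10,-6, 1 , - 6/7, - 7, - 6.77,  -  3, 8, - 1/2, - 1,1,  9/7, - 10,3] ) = [ - 10, - 10, - 7, - 7, - 6.77, - 6, - 3, - 2.66, -1, - 6/7, - 1/2, - 8/17,7/10 , 1,1,  1, 9/7,3,8]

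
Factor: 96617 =79^1* 1223^1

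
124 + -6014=- 5890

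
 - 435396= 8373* ( - 52)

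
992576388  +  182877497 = 1175453885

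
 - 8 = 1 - 9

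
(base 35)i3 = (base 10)633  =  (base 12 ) 449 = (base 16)279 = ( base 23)14c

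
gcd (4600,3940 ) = 20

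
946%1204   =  946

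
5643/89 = 5643/89= 63.40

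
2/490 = 1/245 = 0.00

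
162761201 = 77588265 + 85172936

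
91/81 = 91/81 =1.12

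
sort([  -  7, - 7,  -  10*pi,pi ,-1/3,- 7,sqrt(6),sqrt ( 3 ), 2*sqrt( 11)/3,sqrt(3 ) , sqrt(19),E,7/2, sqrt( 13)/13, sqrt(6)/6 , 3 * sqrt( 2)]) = [- 10*pi, - 7,- 7,-7,-1/3, sqrt (13)/13, sqrt( 6 ) /6 , sqrt (3), sqrt(3), 2*sqrt(11) /3 , sqrt(6), E,pi,7/2,3*sqrt( 2),sqrt(19)] 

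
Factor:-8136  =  -2^3 * 3^2*113^1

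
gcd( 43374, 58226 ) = 2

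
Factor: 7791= 3^1*7^2*53^1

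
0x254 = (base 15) 29b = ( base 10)596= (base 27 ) M2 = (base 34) HI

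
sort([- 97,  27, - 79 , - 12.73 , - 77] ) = [ - 97, - 79, - 77,-12.73,27]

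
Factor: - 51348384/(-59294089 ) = 2^5*3^3*103^1 * 577^1*59294089^( - 1 )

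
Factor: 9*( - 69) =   -  621 = - 3^3*23^1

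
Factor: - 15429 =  -3^1*37^1*139^1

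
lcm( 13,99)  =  1287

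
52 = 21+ 31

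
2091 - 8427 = -6336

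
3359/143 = 23 + 70/143= 23.49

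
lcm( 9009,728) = 72072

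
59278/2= 29639 =29639.00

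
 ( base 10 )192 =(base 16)C0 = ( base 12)140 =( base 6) 520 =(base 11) 165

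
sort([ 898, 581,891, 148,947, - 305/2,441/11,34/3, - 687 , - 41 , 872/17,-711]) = [-711,-687,-305/2, - 41, 34/3,441/11 , 872/17,  148 , 581,891,898, 947 ]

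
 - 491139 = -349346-141793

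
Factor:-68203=  -  241^1*283^1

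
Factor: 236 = 2^2*59^1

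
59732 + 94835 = 154567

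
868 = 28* 31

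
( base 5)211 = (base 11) 51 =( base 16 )38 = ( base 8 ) 70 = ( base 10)56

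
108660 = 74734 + 33926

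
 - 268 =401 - 669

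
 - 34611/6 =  - 5769 + 1/2 = -  5768.50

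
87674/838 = 43837/419 = 104.62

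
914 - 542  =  372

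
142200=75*1896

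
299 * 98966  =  29590834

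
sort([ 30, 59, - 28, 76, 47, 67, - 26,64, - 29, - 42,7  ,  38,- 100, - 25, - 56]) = [ - 100,-56, -42, - 29 , - 28, - 26, - 25, 7,30, 38, 47, 59,64,67, 76 ]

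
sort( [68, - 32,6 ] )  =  [ - 32, 6,68 ]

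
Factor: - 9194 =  - 2^1*4597^1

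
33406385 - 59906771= - 26500386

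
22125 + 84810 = 106935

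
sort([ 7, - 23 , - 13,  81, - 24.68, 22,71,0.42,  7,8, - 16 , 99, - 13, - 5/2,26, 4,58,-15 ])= [ - 24.68,-23 , - 16 , - 15, - 13, - 13,  -  5/2,0.42,4, 7, 7,8, 22, 26,58,71,81, 99 ] 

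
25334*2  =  50668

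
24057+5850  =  29907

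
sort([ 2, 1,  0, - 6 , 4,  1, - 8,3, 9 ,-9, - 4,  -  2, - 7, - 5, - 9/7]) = [-9, - 8,-7, -6, - 5, - 4,- 2,-9/7, 0, 1,1, 2,3 , 4,9] 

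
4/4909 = 4/4909 = 0.00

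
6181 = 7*883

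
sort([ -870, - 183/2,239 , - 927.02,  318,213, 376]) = [ - 927.02, - 870, - 183/2, 213 , 239,318 , 376]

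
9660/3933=2 +26/57 = 2.46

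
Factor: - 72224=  - 2^5*37^1*61^1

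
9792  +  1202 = 10994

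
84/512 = 21/128 = 0.16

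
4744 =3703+1041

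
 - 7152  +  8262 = 1110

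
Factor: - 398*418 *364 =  - 60556496 = - 2^4*7^1*11^1* 13^1*19^1*199^1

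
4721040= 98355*48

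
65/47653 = 65/47653 = 0.00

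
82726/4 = 41363/2 = 20681.50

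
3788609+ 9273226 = 13061835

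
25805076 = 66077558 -40272482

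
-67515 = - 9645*7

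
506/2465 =506/2465 = 0.21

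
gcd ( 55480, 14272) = 8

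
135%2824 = 135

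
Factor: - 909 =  - 3^2*101^1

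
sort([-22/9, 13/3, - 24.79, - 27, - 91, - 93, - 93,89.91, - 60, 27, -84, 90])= [ - 93, - 93, - 91, - 84, - 60, - 27, - 24.79,  -  22/9 , 13/3 , 27 , 89.91, 90]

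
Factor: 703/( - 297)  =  - 3^( - 3)*11^ ( - 1)*19^1*37^1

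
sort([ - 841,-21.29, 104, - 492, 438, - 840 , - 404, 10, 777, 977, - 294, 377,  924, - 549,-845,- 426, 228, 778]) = [ - 845, - 841, - 840, - 549, - 492, - 426, - 404,  -  294, - 21.29, 10, 104, 228,  377, 438, 777 , 778, 924,977]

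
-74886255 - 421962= - 75308217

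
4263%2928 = 1335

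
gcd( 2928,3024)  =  48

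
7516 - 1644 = 5872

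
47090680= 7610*6188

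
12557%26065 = 12557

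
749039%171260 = 63999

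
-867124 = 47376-914500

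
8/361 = 8/361 = 0.02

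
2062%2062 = 0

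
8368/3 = 2789 +1/3=   2789.33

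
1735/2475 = 347/495 = 0.70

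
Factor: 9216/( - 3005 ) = - 2^10 * 3^2*5^( - 1 )*601^( - 1 )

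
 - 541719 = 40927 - 582646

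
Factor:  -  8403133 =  - 8403133^1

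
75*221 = 16575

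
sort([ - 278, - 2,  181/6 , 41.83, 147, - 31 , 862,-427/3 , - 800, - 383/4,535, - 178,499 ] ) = [-800, - 278, - 178,-427/3, - 383/4,-31, - 2,181/6  ,  41.83,147,499,  535,862 ] 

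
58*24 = 1392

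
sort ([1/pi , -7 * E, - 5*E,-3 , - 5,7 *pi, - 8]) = [-7 *E, - 5*E, - 8, - 5,-3,1/pi,7*pi]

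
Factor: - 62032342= - 2^1*31016171^1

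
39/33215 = 3/2555 = 0.00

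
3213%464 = 429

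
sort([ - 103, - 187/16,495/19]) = [- 103, - 187/16,495/19] 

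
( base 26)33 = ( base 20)41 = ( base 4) 1101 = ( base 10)81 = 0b1010001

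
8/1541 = 8/1541 = 0.01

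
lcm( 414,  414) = 414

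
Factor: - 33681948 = - 2^2 * 3^1*2806829^1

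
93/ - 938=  - 1+845/938 = - 0.10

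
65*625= 40625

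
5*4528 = 22640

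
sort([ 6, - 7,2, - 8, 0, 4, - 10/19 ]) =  [-8, - 7, - 10/19,  0,  2, 4 , 6 ]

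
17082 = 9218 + 7864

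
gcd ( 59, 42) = 1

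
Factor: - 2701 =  - 37^1*  73^1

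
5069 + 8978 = 14047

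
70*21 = 1470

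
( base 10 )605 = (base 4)21131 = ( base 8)1135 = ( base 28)LH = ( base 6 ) 2445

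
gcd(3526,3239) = 41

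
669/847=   669/847 =0.79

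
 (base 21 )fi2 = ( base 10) 6995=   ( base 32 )6QJ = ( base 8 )15523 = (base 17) 1738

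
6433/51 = 126 + 7/51 = 126.14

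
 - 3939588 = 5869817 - 9809405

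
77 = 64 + 13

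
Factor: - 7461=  - 3^2*829^1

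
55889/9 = 6209+8/9  =  6209.89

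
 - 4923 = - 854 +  - 4069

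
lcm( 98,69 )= 6762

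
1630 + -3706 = -2076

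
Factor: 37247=7^1 * 17^1*  313^1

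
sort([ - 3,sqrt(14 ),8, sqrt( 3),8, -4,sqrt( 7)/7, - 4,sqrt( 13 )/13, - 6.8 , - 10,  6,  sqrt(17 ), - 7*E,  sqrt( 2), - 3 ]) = [- 7*E, - 10,-6.8, - 4,  -  4,-3, - 3 , sqrt(13 ) /13, sqrt( 7 ) /7 , sqrt( 2 ),sqrt( 3 ),sqrt( 14 ), sqrt (17 ), 6, 8,8]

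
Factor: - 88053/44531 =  - 3^1*7^2*599^1*44531^(-1 ) 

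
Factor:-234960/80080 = -267/91 = - 3^1*7^( - 1 )*13^(-1 )*89^1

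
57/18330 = 19/6110 = 0.00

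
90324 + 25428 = 115752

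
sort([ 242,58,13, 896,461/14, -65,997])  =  [ - 65,13,461/14,58,242,  896, 997] 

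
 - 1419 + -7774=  - 9193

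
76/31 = 2 + 14/31 = 2.45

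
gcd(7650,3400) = 850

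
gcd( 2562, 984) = 6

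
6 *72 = 432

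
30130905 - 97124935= -66994030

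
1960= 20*98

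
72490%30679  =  11132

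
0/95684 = 0 = 0.00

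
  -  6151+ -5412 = -11563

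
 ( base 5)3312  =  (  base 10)457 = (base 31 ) en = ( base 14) 249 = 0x1c9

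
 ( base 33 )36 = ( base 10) 105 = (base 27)3o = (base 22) 4H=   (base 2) 1101001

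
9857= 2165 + 7692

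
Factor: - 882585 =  - 3^2*5^1 *11^1*1783^1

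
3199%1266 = 667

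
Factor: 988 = 2^2*13^1*19^1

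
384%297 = 87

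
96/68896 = 3/2153 = 0.00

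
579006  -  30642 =548364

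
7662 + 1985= 9647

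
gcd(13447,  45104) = 1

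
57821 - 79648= - 21827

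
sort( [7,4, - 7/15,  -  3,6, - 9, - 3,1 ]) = [-9, - 3, - 3, - 7/15,1,  4,6, 7]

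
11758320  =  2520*4666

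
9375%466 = 55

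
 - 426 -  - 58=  -368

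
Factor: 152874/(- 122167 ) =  -2^1 * 3^3*19^1*149^1*122167^( - 1)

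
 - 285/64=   -  5 + 35/64 =-4.45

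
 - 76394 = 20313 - 96707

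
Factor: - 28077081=-3^1*17^1*550531^1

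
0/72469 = 0  =  0.00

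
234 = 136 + 98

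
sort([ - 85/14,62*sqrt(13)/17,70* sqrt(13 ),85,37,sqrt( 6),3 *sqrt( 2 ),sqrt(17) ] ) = [-85/14, sqrt(6 ),sqrt (17),3*sqrt ( 2),62*sqrt(13)/17,37 , 85,  70 * sqrt(13) ]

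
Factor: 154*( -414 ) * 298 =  - 2^3*3^2*7^1*11^1*23^1*149^1= -  18999288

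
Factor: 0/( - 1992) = 0 =0^1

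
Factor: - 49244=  - 2^2*13^1*947^1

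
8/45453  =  8/45453 = 0.00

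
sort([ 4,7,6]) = [4,  6,7] 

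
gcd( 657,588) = 3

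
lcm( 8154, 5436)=16308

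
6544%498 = 70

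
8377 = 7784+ 593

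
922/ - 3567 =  - 922/3567 = - 0.26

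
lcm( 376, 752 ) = 752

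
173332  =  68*2549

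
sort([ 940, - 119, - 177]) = [ -177, - 119, 940] 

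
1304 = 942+362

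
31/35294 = 31/35294 = 0.00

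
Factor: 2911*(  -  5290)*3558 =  - 54790318020 = - 2^2*3^1*5^1 * 23^2*  41^1*71^1*593^1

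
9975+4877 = 14852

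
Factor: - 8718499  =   - 503^1*17333^1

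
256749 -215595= 41154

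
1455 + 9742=11197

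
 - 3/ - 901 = 3/901 = 0.00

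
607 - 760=- 153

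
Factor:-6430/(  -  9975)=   2^1*3^( - 1 )*5^( - 1 )*7^(-1 ) * 19^( - 1 )*643^1  =  1286/1995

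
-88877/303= -88877/303 = - 293.32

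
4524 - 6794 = - 2270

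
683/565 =683/565 = 1.21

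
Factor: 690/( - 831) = -2^1*5^1*23^1*277^( - 1 ) = - 230/277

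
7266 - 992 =6274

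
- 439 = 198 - 637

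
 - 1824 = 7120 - 8944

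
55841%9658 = 7551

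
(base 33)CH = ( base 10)413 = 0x19D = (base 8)635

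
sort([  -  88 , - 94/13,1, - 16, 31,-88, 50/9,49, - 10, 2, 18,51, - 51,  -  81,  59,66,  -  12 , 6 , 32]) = [ - 88,-88 , - 81,-51,  -  16,  -  12, - 10, - 94/13, 1, 2, 50/9,6, 18,31, 32 , 49, 51, 59, 66 ] 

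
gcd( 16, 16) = 16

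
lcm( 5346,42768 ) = 42768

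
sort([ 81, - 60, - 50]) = [ - 60, - 50,81 ]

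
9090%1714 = 520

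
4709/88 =53 + 45/88  =  53.51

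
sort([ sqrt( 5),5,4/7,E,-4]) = [  -  4, 4/7,sqrt( 5 ),  E,5 ] 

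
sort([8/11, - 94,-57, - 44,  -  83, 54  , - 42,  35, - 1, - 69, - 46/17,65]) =[  -  94, - 83, - 69, - 57,  -  44, - 42, - 46/17, - 1,  8/11, 35,54,65]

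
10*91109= 911090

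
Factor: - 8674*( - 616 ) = 5343184 = 2^4 * 7^1*11^1*4337^1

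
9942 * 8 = 79536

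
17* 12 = 204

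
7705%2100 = 1405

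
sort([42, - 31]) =[-31 , 42 ]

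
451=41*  11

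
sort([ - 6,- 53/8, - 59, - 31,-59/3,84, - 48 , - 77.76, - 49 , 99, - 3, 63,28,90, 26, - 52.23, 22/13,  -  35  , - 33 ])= [ - 77.76, - 59, - 52.23, -49, - 48, - 35, - 33, - 31, - 59/3, - 53/8,-6, - 3,22/13,26,28, 63,84, 90 , 99]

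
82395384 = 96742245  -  14346861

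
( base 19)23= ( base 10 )41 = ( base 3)1112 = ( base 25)1g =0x29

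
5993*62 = 371566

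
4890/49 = 99 + 39/49 = 99.80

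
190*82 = 15580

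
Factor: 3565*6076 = 2^2*5^1*7^2*23^1*31^2 = 21660940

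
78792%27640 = 23512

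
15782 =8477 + 7305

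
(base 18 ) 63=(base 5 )421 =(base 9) 133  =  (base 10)111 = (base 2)1101111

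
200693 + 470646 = 671339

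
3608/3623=3608/3623  =  1.00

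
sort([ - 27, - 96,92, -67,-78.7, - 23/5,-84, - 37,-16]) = [ - 96, - 84, - 78.7,-67, -37,-27,- 16, - 23/5, 92] 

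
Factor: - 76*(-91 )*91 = 629356 = 2^2 * 7^2 * 13^2 *19^1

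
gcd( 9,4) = 1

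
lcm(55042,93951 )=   5449158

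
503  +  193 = 696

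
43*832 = 35776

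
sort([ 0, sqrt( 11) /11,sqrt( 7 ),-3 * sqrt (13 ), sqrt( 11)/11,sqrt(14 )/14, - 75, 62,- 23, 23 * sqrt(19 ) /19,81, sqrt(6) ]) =[-75, - 23 ,-3 * sqrt( 13 ) , 0,sqrt( 14)/14,sqrt (11)/11,sqrt( 11)/11,  sqrt(6), sqrt( 7 ), 23*sqrt( 19)/19, 62, 81 ]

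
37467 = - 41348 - -78815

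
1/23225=1/23225 =0.00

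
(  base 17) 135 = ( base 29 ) bq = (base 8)531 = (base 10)345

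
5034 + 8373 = 13407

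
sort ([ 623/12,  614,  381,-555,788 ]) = [ - 555, 623/12, 381,614,788] 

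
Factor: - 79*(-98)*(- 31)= - 2^1*7^2*31^1*79^1= - 240002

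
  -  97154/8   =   - 48577/4 =- 12144.25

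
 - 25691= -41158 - -15467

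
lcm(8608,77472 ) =77472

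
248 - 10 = 238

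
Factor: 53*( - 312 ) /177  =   - 5512/59= - 2^3*13^1*53^1*59^(-1 ) 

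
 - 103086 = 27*( - 3818) 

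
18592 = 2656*7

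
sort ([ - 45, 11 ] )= [ - 45, 11 ] 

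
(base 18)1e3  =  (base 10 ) 579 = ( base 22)147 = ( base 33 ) hi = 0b1001000011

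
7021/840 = 8 + 43/120 = 8.36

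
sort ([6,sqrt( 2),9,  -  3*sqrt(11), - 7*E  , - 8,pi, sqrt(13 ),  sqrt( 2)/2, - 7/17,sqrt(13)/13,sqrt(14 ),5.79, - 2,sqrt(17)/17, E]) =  [ - 7*E, - 3*sqrt ( 11), - 8, - 2, - 7/17, sqrt( 17 ) /17, sqrt(13)/13, sqrt( 2)/2,sqrt(2),E, pi,sqrt(13 ), sqrt (14), 5.79, 6,9] 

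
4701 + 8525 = 13226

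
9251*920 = 8510920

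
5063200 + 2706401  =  7769601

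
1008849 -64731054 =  - 63722205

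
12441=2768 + 9673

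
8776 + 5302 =14078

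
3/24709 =3/24709 = 0.00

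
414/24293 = 414/24293  =  0.02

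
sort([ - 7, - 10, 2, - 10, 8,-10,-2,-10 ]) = [-10, - 10, - 10, - 10, - 7,  -  2,2,  8 ] 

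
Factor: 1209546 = 2^1  *3^3* 13^1*1723^1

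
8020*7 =56140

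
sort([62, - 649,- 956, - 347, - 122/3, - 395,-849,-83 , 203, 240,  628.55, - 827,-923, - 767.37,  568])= [- 956, - 923, -849 ,  -  827 , - 767.37, - 649,- 395,-347,  -  83, - 122/3, 62 , 203, 240, 568,628.55 ] 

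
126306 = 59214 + 67092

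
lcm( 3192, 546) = 41496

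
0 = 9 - 9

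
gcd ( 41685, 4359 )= 3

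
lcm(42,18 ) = 126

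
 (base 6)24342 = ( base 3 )11220222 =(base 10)3590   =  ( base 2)111000000110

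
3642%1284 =1074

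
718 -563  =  155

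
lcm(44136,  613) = 44136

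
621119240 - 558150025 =62969215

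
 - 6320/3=  -  6320/3 = -2106.67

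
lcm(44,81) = 3564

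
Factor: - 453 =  - 3^1*151^1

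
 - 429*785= - 336765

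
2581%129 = 1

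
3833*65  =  249145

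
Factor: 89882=2^1*13^1*3457^1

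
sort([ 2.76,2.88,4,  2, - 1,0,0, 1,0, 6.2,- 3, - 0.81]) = [  -  3,  -  1, - 0.81, 0,0, 0,1, 2 , 2.76,  2.88,4,6.2] 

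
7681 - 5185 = 2496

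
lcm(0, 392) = 0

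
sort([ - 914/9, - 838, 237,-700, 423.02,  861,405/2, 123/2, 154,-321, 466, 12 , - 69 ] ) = [ - 838, - 700, -321,-914/9, - 69, 12,  123/2, 154,405/2, 237,423.02 , 466,861 ] 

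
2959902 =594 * 4983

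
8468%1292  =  716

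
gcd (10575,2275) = 25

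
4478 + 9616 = 14094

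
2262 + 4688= 6950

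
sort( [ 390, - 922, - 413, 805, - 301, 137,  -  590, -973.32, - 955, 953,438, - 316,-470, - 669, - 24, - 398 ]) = [-973.32, - 955,-922, - 669 , - 590, - 470, - 413, - 398, - 316, - 301, - 24, 137, 390, 438,  805,953 ]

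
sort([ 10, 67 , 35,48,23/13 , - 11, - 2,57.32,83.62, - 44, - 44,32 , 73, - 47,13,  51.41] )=[-47 , - 44 , - 44, - 11, - 2, 23/13,10, 13,32 , 35 , 48,51.41,57.32,  67,73, 83.62]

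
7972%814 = 646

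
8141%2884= 2373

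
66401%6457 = 1831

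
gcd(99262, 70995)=1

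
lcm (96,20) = 480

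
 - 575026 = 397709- 972735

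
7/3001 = 7/3001 = 0.00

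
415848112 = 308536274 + 107311838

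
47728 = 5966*8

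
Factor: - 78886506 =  - 2^1*3^1*31^1 *424121^1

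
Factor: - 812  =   -2^2  *  7^1*29^1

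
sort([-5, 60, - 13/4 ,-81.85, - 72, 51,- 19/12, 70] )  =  [-81.85,-72, - 5 ,-13/4, - 19/12,51,60,70]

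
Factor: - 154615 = -5^1*17^2 * 107^1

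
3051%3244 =3051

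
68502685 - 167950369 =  - 99447684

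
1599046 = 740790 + 858256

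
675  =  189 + 486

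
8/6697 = 8/6697 = 0.00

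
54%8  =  6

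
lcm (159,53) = 159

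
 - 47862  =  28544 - 76406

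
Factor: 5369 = 7^1*13^1*59^1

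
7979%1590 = 29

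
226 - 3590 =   -  3364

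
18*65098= 1171764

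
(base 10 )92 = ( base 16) 5c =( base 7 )161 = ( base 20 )4c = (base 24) 3k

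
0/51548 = 0 =0.00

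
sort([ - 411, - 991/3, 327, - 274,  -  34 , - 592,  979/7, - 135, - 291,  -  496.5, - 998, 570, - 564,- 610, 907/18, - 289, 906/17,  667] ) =[ -998,  -  610,-592, - 564, - 496.5, -411, - 991/3, - 291, - 289, - 274, - 135, - 34, 907/18 , 906/17 , 979/7, 327, 570, 667 ]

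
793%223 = 124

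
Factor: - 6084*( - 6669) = 40574196 = 2^2 *3^5 * 13^3*19^1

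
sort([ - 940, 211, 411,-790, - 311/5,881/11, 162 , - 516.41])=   [ - 940,  -  790, - 516.41, - 311/5,881/11,162,211,411]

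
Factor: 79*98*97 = 750974 =2^1*7^2*79^1*97^1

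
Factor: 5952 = 2^6*3^1*31^1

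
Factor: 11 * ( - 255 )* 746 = -2092530 = - 2^1*3^1*5^1*11^1*17^1*373^1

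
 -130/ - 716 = 65/358 = 0.18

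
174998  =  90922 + 84076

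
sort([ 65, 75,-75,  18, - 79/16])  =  [ - 75,-79/16,18, 65 , 75]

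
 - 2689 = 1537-4226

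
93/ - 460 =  - 93/460=- 0.20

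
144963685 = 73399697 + 71563988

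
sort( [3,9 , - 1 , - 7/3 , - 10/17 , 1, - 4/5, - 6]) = [ - 6, -7/3,-1,-4/5 , - 10/17, 1, 3 , 9 ]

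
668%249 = 170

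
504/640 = 63/80 = 0.79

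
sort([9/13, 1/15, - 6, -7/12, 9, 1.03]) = [ - 6, - 7/12, 1/15, 9/13, 1.03,9]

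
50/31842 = 25/15921 = 0.00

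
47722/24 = 23861/12 = 1988.42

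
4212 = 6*702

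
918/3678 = 153/613 = 0.25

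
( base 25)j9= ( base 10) 484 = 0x1E4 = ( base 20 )144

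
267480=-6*( - 44580) 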